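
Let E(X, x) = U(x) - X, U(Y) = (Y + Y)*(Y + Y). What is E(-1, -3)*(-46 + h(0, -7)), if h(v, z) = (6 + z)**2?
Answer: -1665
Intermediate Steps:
U(Y) = 4*Y**2 (U(Y) = (2*Y)*(2*Y) = 4*Y**2)
E(X, x) = -X + 4*x**2 (E(X, x) = 4*x**2 - X = -X + 4*x**2)
E(-1, -3)*(-46 + h(0, -7)) = (-1*(-1) + 4*(-3)**2)*(-46 + (6 - 7)**2) = (1 + 4*9)*(-46 + (-1)**2) = (1 + 36)*(-46 + 1) = 37*(-45) = -1665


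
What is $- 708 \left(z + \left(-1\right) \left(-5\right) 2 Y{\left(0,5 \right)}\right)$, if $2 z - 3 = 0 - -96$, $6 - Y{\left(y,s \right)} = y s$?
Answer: $-77526$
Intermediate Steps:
$Y{\left(y,s \right)} = 6 - s y$ ($Y{\left(y,s \right)} = 6 - y s = 6 - s y$)
$z = \frac{99}{2}$ ($z = \frac{3}{2} + \frac{0 - -96}{2} = \frac{3}{2} + \frac{0 + 96}{2} = \frac{3}{2} + \frac{1}{2} \cdot 96 = \frac{3}{2} + 48 = \frac{99}{2} \approx 49.5$)
$- 708 \left(z + \left(-1\right) \left(-5\right) 2 Y{\left(0,5 \right)}\right) = - 708 \left(\frac{99}{2} + \left(-1\right) \left(-5\right) 2 \left(6 - 5 \cdot 0\right)\right) = - 708 \left(\frac{99}{2} + 5 \cdot 2 \left(6 + 0\right)\right) = - 708 \left(\frac{99}{2} + 10 \cdot 6\right) = - 708 \left(\frac{99}{2} + 60\right) = \left(-708\right) \frac{219}{2} = -77526$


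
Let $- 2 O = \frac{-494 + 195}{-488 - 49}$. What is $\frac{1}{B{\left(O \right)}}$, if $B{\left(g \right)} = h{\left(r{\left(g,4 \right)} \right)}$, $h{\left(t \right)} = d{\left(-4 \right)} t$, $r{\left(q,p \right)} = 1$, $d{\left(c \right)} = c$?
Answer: $- \frac{1}{4} \approx -0.25$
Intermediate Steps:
$O = - \frac{299}{1074}$ ($O = - \frac{\left(-494 + 195\right) \frac{1}{-488 - 49}}{2} = - \frac{\left(-299\right) \frac{1}{-537}}{2} = - \frac{\left(-299\right) \left(- \frac{1}{537}\right)}{2} = \left(- \frac{1}{2}\right) \frac{299}{537} = - \frac{299}{1074} \approx -0.2784$)
$h{\left(t \right)} = - 4 t$
$B{\left(g \right)} = -4$ ($B{\left(g \right)} = \left(-4\right) 1 = -4$)
$\frac{1}{B{\left(O \right)}} = \frac{1}{-4} = - \frac{1}{4}$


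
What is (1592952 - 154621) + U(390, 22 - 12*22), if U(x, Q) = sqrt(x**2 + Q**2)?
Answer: 1438331 + 2*sqrt(52666) ≈ 1.4388e+6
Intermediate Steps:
U(x, Q) = sqrt(Q**2 + x**2)
(1592952 - 154621) + U(390, 22 - 12*22) = (1592952 - 154621) + sqrt((22 - 12*22)**2 + 390**2) = 1438331 + sqrt((22 - 264)**2 + 152100) = 1438331 + sqrt((-242)**2 + 152100) = 1438331 + sqrt(58564 + 152100) = 1438331 + sqrt(210664) = 1438331 + 2*sqrt(52666)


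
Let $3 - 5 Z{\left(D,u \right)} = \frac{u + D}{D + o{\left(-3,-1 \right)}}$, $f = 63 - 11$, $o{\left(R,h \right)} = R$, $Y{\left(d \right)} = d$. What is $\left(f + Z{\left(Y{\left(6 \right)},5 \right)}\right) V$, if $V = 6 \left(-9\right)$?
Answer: $- \frac{14004}{5} \approx -2800.8$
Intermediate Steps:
$V = -54$
$f = 52$
$Z{\left(D,u \right)} = \frac{3}{5} - \frac{D + u}{5 \left(-3 + D\right)}$ ($Z{\left(D,u \right)} = \frac{3}{5} - \frac{\left(u + D\right) \frac{1}{D - 3}}{5} = \frac{3}{5} - \frac{\left(D + u\right) \frac{1}{-3 + D}}{5} = \frac{3}{5} - \frac{\frac{1}{-3 + D} \left(D + u\right)}{5} = \frac{3}{5} - \frac{D + u}{5 \left(-3 + D\right)}$)
$\left(f + Z{\left(Y{\left(6 \right)},5 \right)}\right) V = \left(52 + \frac{-9 - 5 + 2 \cdot 6}{5 \left(-3 + 6\right)}\right) \left(-54\right) = \left(52 + \frac{-9 - 5 + 12}{5 \cdot 3}\right) \left(-54\right) = \left(52 + \frac{1}{5} \cdot \frac{1}{3} \left(-2\right)\right) \left(-54\right) = \left(52 - \frac{2}{15}\right) \left(-54\right) = \frac{778}{15} \left(-54\right) = - \frac{14004}{5}$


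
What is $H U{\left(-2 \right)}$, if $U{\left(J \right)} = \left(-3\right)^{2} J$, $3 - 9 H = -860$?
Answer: $-1726$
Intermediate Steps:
$H = \frac{863}{9}$ ($H = \frac{1}{3} - - \frac{860}{9} = \frac{1}{3} + \frac{860}{9} = \frac{863}{9} \approx 95.889$)
$U{\left(J \right)} = 9 J$
$H U{\left(-2 \right)} = \frac{863 \cdot 9 \left(-2\right)}{9} = \frac{863}{9} \left(-18\right) = -1726$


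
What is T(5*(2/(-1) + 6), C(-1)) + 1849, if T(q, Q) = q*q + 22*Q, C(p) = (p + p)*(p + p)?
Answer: 2337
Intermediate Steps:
C(p) = 4*p² (C(p) = (2*p)*(2*p) = 4*p²)
T(q, Q) = q² + 22*Q
T(5*(2/(-1) + 6), C(-1)) + 1849 = ((5*(2/(-1) + 6))² + 22*(4*(-1)²)) + 1849 = ((5*(2*(-1) + 6))² + 22*(4*1)) + 1849 = ((5*(-2 + 6))² + 22*4) + 1849 = ((5*4)² + 88) + 1849 = (20² + 88) + 1849 = (400 + 88) + 1849 = 488 + 1849 = 2337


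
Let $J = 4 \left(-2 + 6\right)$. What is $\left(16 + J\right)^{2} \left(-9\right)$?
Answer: $-9216$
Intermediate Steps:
$J = 16$ ($J = 4 \cdot 4 = 16$)
$\left(16 + J\right)^{2} \left(-9\right) = \left(16 + 16\right)^{2} \left(-9\right) = 32^{2} \left(-9\right) = 1024 \left(-9\right) = -9216$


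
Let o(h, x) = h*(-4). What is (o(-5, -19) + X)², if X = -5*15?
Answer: 3025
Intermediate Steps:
o(h, x) = -4*h
X = -75
(o(-5, -19) + X)² = (-4*(-5) - 75)² = (20 - 75)² = (-55)² = 3025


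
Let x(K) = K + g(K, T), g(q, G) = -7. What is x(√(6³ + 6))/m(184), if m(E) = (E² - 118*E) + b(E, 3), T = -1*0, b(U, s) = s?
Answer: -7/12147 + √222/12147 ≈ 0.00065034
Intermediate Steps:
T = 0
m(E) = 3 + E² - 118*E (m(E) = (E² - 118*E) + 3 = 3 + E² - 118*E)
x(K) = -7 + K (x(K) = K - 7 = -7 + K)
x(√(6³ + 6))/m(184) = (-7 + √(6³ + 6))/(3 + 184² - 118*184) = (-7 + √(216 + 6))/(3 + 33856 - 21712) = (-7 + √222)/12147 = (-7 + √222)*(1/12147) = -7/12147 + √222/12147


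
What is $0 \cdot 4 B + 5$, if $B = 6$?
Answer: $5$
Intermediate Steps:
$0 \cdot 4 B + 5 = 0 \cdot 4 \cdot 6 + 5 = 0 \cdot 6 + 5 = 0 + 5 = 5$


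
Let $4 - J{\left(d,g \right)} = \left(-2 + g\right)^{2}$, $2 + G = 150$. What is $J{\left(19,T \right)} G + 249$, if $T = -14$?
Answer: $-37047$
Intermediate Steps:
$G = 148$ ($G = -2 + 150 = 148$)
$J{\left(d,g \right)} = 4 - \left(-2 + g\right)^{2}$
$J{\left(19,T \right)} G + 249 = - 14 \left(4 - -14\right) 148 + 249 = - 14 \left(4 + 14\right) 148 + 249 = \left(-14\right) 18 \cdot 148 + 249 = \left(-252\right) 148 + 249 = -37296 + 249 = -37047$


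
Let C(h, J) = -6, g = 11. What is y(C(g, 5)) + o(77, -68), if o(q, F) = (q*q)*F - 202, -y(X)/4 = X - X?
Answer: -403374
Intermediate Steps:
y(X) = 0 (y(X) = -4*(X - X) = -4*0 = 0)
o(q, F) = -202 + F*q² (o(q, F) = q²*F - 202 = F*q² - 202 = -202 + F*q²)
y(C(g, 5)) + o(77, -68) = 0 + (-202 - 68*77²) = 0 + (-202 - 68*5929) = 0 + (-202 - 403172) = 0 - 403374 = -403374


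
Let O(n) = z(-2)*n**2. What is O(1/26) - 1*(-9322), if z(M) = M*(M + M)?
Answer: 1575420/169 ≈ 9322.0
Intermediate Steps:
z(M) = 2*M**2 (z(M) = M*(2*M) = 2*M**2)
O(n) = 8*n**2 (O(n) = (2*(-2)**2)*n**2 = (2*4)*n**2 = 8*n**2)
O(1/26) - 1*(-9322) = 8*(1/26)**2 - 1*(-9322) = 8*(1/26)**2 + 9322 = 8*(1/676) + 9322 = 2/169 + 9322 = 1575420/169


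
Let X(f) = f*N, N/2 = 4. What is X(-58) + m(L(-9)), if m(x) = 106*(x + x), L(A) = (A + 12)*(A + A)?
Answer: -11912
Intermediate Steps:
N = 8 (N = 2*4 = 8)
X(f) = 8*f (X(f) = f*8 = 8*f)
L(A) = 2*A*(12 + A) (L(A) = (12 + A)*(2*A) = 2*A*(12 + A))
m(x) = 212*x (m(x) = 106*(2*x) = 212*x)
X(-58) + m(L(-9)) = 8*(-58) + 212*(2*(-9)*(12 - 9)) = -464 + 212*(2*(-9)*3) = -464 + 212*(-54) = -464 - 11448 = -11912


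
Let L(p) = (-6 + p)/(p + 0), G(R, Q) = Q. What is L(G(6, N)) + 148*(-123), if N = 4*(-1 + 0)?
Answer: -36403/2 ≈ -18202.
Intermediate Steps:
N = -4 (N = 4*(-1) = -4)
L(p) = (-6 + p)/p
L(G(6, N)) + 148*(-123) = (-6 - 4)/(-4) + 148*(-123) = -1/4*(-10) - 18204 = 5/2 - 18204 = -36403/2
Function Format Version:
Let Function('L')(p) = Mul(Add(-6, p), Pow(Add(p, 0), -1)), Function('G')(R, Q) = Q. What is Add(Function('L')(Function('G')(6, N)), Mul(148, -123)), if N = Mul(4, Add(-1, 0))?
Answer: Rational(-36403, 2) ≈ -18202.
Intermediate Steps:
N = -4 (N = Mul(4, -1) = -4)
Function('L')(p) = Mul(Pow(p, -1), Add(-6, p)) (Function('L')(p) = Mul(Add(-6, p), Pow(p, -1)) = Mul(Pow(p, -1), Add(-6, p)))
Add(Function('L')(Function('G')(6, N)), Mul(148, -123)) = Add(Mul(Pow(-4, -1), Add(-6, -4)), Mul(148, -123)) = Add(Mul(Rational(-1, 4), -10), -18204) = Add(Rational(5, 2), -18204) = Rational(-36403, 2)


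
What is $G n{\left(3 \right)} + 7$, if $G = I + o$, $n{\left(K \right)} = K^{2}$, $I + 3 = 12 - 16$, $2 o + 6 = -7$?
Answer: $- \frac{229}{2} \approx -114.5$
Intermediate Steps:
$o = - \frac{13}{2}$ ($o = -3 + \frac{1}{2} \left(-7\right) = -3 - \frac{7}{2} = - \frac{13}{2} \approx -6.5$)
$I = -7$ ($I = -3 + \left(12 - 16\right) = -3 - 4 = -7$)
$G = - \frac{27}{2}$ ($G = -7 - \frac{13}{2} = - \frac{27}{2} \approx -13.5$)
$G n{\left(3 \right)} + 7 = - \frac{27 \cdot 3^{2}}{2} + 7 = \left(- \frac{27}{2}\right) 9 + 7 = - \frac{243}{2} + 7 = - \frac{229}{2}$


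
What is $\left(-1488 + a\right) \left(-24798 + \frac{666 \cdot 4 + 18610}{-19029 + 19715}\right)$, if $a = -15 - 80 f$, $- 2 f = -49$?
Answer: $\frac{29418451651}{343} \approx 8.5768 \cdot 10^{7}$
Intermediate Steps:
$f = \frac{49}{2}$ ($f = \left(- \frac{1}{2}\right) \left(-49\right) = \frac{49}{2} \approx 24.5$)
$a = -1975$ ($a = -15 - 1960 = -1975$)
$\left(-1488 + a\right) \left(-24798 + \frac{666 \cdot 4 + 18610}{-19029 + 19715}\right) = \left(-1488 - 1975\right) \left(-24798 + \frac{666 \cdot 4 + 18610}{-19029 + 19715}\right) = - 3463 \left(-24798 + \frac{2664 + 18610}{686}\right) = - 3463 \left(-24798 + 21274 \cdot \frac{1}{686}\right) = - 3463 \left(-24798 + \frac{10637}{343}\right) = \left(-3463\right) \left(- \frac{8495077}{343}\right) = \frac{29418451651}{343}$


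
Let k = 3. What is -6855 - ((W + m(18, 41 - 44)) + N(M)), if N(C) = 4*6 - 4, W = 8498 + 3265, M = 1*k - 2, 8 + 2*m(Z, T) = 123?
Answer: -37391/2 ≈ -18696.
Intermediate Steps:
m(Z, T) = 115/2 (m(Z, T) = -4 + (1/2)*123 = -4 + 123/2 = 115/2)
M = 1 (M = 1*3 - 2 = 3 - 2 = 1)
W = 11763
N(C) = 20 (N(C) = 24 - 4 = 20)
-6855 - ((W + m(18, 41 - 44)) + N(M)) = -6855 - ((11763 + 115/2) + 20) = -6855 - (23641/2 + 20) = -6855 - 1*23681/2 = -6855 - 23681/2 = -37391/2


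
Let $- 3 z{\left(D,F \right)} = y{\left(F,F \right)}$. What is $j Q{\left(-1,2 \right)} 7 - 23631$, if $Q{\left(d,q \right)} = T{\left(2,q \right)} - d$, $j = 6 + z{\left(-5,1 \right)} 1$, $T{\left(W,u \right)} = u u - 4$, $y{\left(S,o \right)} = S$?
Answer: $- \frac{70774}{3} \approx -23591.0$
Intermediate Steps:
$T{\left(W,u \right)} = -4 + u^{2}$ ($T{\left(W,u \right)} = u^{2} - 4 = -4 + u^{2}$)
$z{\left(D,F \right)} = - \frac{F}{3}$
$j = \frac{17}{3}$ ($j = 6 + \left(- \frac{1}{3}\right) 1 \cdot 1 = 6 - \frac{1}{3} = \frac{17}{3} \approx 5.6667$)
$Q{\left(d,q \right)} = -4 + q^{2} - d$ ($Q{\left(d,q \right)} = \left(-4 + q^{2}\right) - d = -4 + q^{2} - d$)
$j Q{\left(-1,2 \right)} 7 - 23631 = \frac{17 \left(-4 + 2^{2} - -1\right)}{3} \cdot 7 - 23631 = \frac{17 \left(-4 + 4 + 1\right)}{3} \cdot 7 - 23631 = \frac{17}{3} \cdot 1 \cdot 7 - 23631 = \frac{17}{3} \cdot 7 - 23631 = \frac{119}{3} - 23631 = - \frac{70774}{3}$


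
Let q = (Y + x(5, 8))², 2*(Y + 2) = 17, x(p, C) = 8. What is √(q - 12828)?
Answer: I*√50471/2 ≈ 112.33*I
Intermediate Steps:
Y = 13/2 (Y = -2 + (½)*17 = -2 + 17/2 = 13/2 ≈ 6.5000)
q = 841/4 (q = (13/2 + 8)² = (29/2)² = 841/4 ≈ 210.25)
√(q - 12828) = √(841/4 - 12828) = √(-50471/4) = I*√50471/2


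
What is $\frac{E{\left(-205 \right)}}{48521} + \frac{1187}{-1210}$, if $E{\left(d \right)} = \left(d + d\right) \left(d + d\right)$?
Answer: $\frac{1205013}{485210} \approx 2.4835$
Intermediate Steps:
$E{\left(d \right)} = 4 d^{2}$ ($E{\left(d \right)} = 2 d 2 d = 4 d^{2}$)
$\frac{E{\left(-205 \right)}}{48521} + \frac{1187}{-1210} = \frac{4 \left(-205\right)^{2}}{48521} + \frac{1187}{-1210} = 4 \cdot 42025 \cdot \frac{1}{48521} + 1187 \left(- \frac{1}{1210}\right) = 168100 \cdot \frac{1}{48521} - \frac{1187}{1210} = \frac{168100}{48521} - \frac{1187}{1210} = \frac{1205013}{485210}$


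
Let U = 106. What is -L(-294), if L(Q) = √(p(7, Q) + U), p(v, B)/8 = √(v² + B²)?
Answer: -√(106 + 56*√1765) ≈ -49.585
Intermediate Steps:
p(v, B) = 8*√(B² + v²) (p(v, B) = 8*√(v² + B²) = 8*√(B² + v²))
L(Q) = √(106 + 8*√(49 + Q²)) (L(Q) = √(8*√(Q² + 7²) + 106) = √(8*√(Q² + 49) + 106) = √(8*√(49 + Q²) + 106) = √(106 + 8*√(49 + Q²)))
-L(-294) = -√(106 + 8*√(49 + (-294)²)) = -√(106 + 8*√(49 + 86436)) = -√(106 + 8*√86485) = -√(106 + 8*(7*√1765)) = -√(106 + 56*√1765)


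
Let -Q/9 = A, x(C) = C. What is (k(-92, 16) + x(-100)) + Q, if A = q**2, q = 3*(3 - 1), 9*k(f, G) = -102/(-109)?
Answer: -138614/327 ≈ -423.90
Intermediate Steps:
k(f, G) = 34/327 (k(f, G) = (-102/(-109))/9 = (-102*(-1/109))/9 = (1/9)*(102/109) = 34/327)
q = 6 (q = 3*2 = 6)
A = 36 (A = 6**2 = 36)
Q = -324 (Q = -9*36 = -324)
(k(-92, 16) + x(-100)) + Q = (34/327 - 100) - 324 = -32666/327 - 324 = -138614/327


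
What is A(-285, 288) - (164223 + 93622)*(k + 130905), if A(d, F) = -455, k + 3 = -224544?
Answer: 24145121035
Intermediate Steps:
k = -224547 (k = -3 - 224544 = -224547)
A(-285, 288) - (164223 + 93622)*(k + 130905) = -455 - (164223 + 93622)*(-224547 + 130905) = -455 - 257845*(-93642) = -455 - 1*(-24145121490) = -455 + 24145121490 = 24145121035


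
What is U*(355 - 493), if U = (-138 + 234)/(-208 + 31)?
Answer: 4416/59 ≈ 74.847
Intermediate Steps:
U = -32/59 (U = 96/(-177) = 96*(-1/177) = -32/59 ≈ -0.54237)
U*(355 - 493) = -32*(355 - 493)/59 = -32/59*(-138) = 4416/59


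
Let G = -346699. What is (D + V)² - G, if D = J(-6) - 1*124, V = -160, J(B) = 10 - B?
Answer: 418523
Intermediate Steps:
D = -108 (D = (10 - 1*(-6)) - 1*124 = (10 + 6) - 124 = 16 - 124 = -108)
(D + V)² - G = (-108 - 160)² - 1*(-346699) = (-268)² + 346699 = 71824 + 346699 = 418523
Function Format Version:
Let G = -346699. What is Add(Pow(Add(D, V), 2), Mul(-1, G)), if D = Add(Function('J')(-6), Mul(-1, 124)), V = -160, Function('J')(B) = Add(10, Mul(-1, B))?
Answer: 418523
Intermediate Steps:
D = -108 (D = Add(Add(10, Mul(-1, -6)), Mul(-1, 124)) = Add(Add(10, 6), -124) = Add(16, -124) = -108)
Add(Pow(Add(D, V), 2), Mul(-1, G)) = Add(Pow(Add(-108, -160), 2), Mul(-1, -346699)) = Add(Pow(-268, 2), 346699) = Add(71824, 346699) = 418523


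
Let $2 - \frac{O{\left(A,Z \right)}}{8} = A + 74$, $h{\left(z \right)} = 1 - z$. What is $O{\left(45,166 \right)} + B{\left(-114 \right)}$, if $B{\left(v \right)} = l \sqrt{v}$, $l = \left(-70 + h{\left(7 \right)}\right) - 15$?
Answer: $-936 - 91 i \sqrt{114} \approx -936.0 - 971.61 i$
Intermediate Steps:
$O{\left(A,Z \right)} = -576 - 8 A$ ($O{\left(A,Z \right)} = 16 - 8 \left(A + 74\right) = 16 - 8 \left(74 + A\right) = 16 - \left(592 + 8 A\right) = -576 - 8 A$)
$l = -91$ ($l = \left(-70 + \left(1 - 7\right)\right) - 15 = \left(-70 - 6\right) - 15 = -76 - 15 = -91$)
$B{\left(v \right)} = - 91 \sqrt{v}$
$O{\left(45,166 \right)} + B{\left(-114 \right)} = \left(-576 - 360\right) - 91 \sqrt{-114} = \left(-576 - 360\right) - 91 i \sqrt{114} = -936 - 91 i \sqrt{114}$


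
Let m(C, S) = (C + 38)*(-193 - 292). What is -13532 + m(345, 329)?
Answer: -199287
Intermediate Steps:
m(C, S) = -18430 - 485*C (m(C, S) = (38 + C)*(-485) = -18430 - 485*C)
-13532 + m(345, 329) = -13532 + (-18430 - 485*345) = -13532 + (-18430 - 167325) = -13532 - 185755 = -199287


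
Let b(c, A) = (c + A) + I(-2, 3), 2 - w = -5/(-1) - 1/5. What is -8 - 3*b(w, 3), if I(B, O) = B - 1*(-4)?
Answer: -73/5 ≈ -14.600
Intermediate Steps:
I(B, O) = 4 + B (I(B, O) = B + 4 = 4 + B)
w = -14/5 (w = 2 - (-5/(-1) - 1/5) = 2 - (-5*(-1) - 1*⅕) = 2 - (5 - ⅕) = 2 - 1*24/5 = 2 - 24/5 = -14/5 ≈ -2.8000)
b(c, A) = 2 + A + c (b(c, A) = (c + A) + (4 - 2) = (A + c) + 2 = 2 + A + c)
-8 - 3*b(w, 3) = -8 - 3*(2 + 3 - 14/5) = -8 - 3*11/5 = -8 - 33/5 = -73/5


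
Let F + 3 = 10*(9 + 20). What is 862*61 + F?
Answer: 52869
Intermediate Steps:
F = 287 (F = -3 + 10*(9 + 20) = -3 + 10*29 = -3 + 290 = 287)
862*61 + F = 862*61 + 287 = 52582 + 287 = 52869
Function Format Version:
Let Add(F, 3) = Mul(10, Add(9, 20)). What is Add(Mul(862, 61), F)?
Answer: 52869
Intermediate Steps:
F = 287 (F = Add(-3, Mul(10, Add(9, 20))) = Add(-3, Mul(10, 29)) = Add(-3, 290) = 287)
Add(Mul(862, 61), F) = Add(Mul(862, 61), 287) = Add(52582, 287) = 52869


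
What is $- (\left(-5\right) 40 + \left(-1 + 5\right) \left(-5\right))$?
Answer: $220$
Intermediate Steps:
$- (\left(-5\right) 40 + \left(-1 + 5\right) \left(-5\right)) = - (-200 + 4 \left(-5\right)) = - (-200 - 20) = \left(-1\right) \left(-220\right) = 220$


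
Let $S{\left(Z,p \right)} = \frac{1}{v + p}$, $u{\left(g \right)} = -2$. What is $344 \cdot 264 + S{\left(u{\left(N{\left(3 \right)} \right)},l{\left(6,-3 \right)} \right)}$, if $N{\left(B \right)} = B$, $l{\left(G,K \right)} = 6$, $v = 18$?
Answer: $\frac{2179585}{24} \approx 90816.0$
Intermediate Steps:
$S{\left(Z,p \right)} = \frac{1}{18 + p}$
$344 \cdot 264 + S{\left(u{\left(N{\left(3 \right)} \right)},l{\left(6,-3 \right)} \right)} = 344 \cdot 264 + \frac{1}{18 + 6} = 90816 + \frac{1}{24} = \frac{2179585}{24}$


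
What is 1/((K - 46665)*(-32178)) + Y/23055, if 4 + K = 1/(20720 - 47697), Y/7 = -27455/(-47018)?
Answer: 259526111252488775/1463825196310495000236 ≈ 0.00017729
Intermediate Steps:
Y = 192185/47018 (Y = 7*(-27455/(-47018)) = 7*(-27455*(-1/47018)) = 7*(27455/47018) = 192185/47018 ≈ 4.0875)
K = -107909/26977 (K = -4 + 1/(20720 - 47697) = -4 + 1/(-26977) = -4 - 1/26977 = -107909/26977 ≈ -4.0000)
1/((K - 46665)*(-32178)) + Y/23055 = 1/(-107909/26977 - 46665*(-32178)) + (192185/47018)/23055 = -1/32178/(-1258989614/26977) + (192185/47018)*(1/23055) = -26977/1258989614*(-1/32178) + 38437/216799998 = 26977/40511767799292 + 38437/216799998 = 259526111252488775/1463825196310495000236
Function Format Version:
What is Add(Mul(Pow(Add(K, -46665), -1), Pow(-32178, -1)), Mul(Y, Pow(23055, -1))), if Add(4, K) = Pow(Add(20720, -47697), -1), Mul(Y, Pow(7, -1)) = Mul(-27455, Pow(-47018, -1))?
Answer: Rational(259526111252488775, 1463825196310495000236) ≈ 0.00017729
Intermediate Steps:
Y = Rational(192185, 47018) (Y = Mul(7, Mul(-27455, Pow(-47018, -1))) = Mul(7, Mul(-27455, Rational(-1, 47018))) = Mul(7, Rational(27455, 47018)) = Rational(192185, 47018) ≈ 4.0875)
K = Rational(-107909, 26977) (K = Add(-4, Pow(Add(20720, -47697), -1)) = Add(-4, Pow(-26977, -1)) = Add(-4, Rational(-1, 26977)) = Rational(-107909, 26977) ≈ -4.0000)
Add(Mul(Pow(Add(K, -46665), -1), Pow(-32178, -1)), Mul(Y, Pow(23055, -1))) = Add(Mul(Pow(Add(Rational(-107909, 26977), -46665), -1), Pow(-32178, -1)), Mul(Rational(192185, 47018), Pow(23055, -1))) = Add(Mul(Pow(Rational(-1258989614, 26977), -1), Rational(-1, 32178)), Mul(Rational(192185, 47018), Rational(1, 23055))) = Add(Mul(Rational(-26977, 1258989614), Rational(-1, 32178)), Rational(38437, 216799998)) = Add(Rational(26977, 40511767799292), Rational(38437, 216799998)) = Rational(259526111252488775, 1463825196310495000236)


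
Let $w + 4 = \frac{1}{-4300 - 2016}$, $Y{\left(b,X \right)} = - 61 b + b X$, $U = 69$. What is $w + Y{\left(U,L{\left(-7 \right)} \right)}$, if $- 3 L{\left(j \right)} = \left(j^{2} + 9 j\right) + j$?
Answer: $- \frac{23558681}{6316} \approx -3730.0$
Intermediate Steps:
$L{\left(j \right)} = - \frac{10 j}{3} - \frac{j^{2}}{3}$ ($L{\left(j \right)} = - \frac{\left(j^{2} + 9 j\right) + j}{3} = - \frac{j^{2} + 10 j}{3} = - \frac{10 j}{3} - \frac{j^{2}}{3}$)
$Y{\left(b,X \right)} = - 61 b + X b$
$w = - \frac{25265}{6316}$ ($w = -4 + \frac{1}{-4300 - 2016} = -4 + \frac{1}{-6316} = -4 - \frac{1}{6316} = - \frac{25265}{6316} \approx -4.0002$)
$w + Y{\left(U,L{\left(-7 \right)} \right)} = - \frac{25265}{6316} + 69 \left(-61 - - \frac{7 \left(10 - 7\right)}{3}\right) = - \frac{25265}{6316} + 69 \left(-61 - \left(- \frac{7}{3}\right) 3\right) = - \frac{25265}{6316} + 69 \left(-61 + 7\right) = - \frac{25265}{6316} + 69 \left(-54\right) = - \frac{25265}{6316} - 3726 = - \frac{23558681}{6316}$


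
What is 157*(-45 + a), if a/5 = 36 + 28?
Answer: 43175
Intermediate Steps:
a = 320 (a = 5*(36 + 28) = 5*64 = 320)
157*(-45 + a) = 157*(-45 + 320) = 157*275 = 43175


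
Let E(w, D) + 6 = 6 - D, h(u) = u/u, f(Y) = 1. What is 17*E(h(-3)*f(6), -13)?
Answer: 221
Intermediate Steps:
h(u) = 1
E(w, D) = -D (E(w, D) = -6 + (6 - D) = -D)
17*E(h(-3)*f(6), -13) = 17*(-1*(-13)) = 17*13 = 221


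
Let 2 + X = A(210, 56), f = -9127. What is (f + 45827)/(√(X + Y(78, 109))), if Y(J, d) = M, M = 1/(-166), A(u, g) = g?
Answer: 36700*√1487858/8963 ≈ 4994.5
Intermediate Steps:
X = 54 (X = -2 + 56 = 54)
M = -1/166 ≈ -0.0060241
Y(J, d) = -1/166
(f + 45827)/(√(X + Y(78, 109))) = (-9127 + 45827)/(√(54 - 1/166)) = 36700/(√(8963/166)) = 36700/((√1487858/166)) = 36700*(√1487858/8963) = 36700*√1487858/8963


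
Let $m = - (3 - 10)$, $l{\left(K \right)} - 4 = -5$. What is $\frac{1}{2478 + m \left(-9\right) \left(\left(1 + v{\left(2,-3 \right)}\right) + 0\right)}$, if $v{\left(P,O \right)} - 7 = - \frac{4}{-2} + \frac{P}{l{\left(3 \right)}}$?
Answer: $\frac{1}{1974} \approx 0.00050659$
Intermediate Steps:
$l{\left(K \right)} = -1$ ($l{\left(K \right)} = 4 - 5 = -1$)
$v{\left(P,O \right)} = 9 - P$ ($v{\left(P,O \right)} = 7 + \left(- \frac{4}{-2} + \frac{P}{-1}\right) = 7 + \left(\left(-4\right) \left(- \frac{1}{2}\right) + P \left(-1\right)\right) = 7 - \left(-2 + P\right) = 9 - P$)
$m = 7$ ($m = - (3 - 10) = \left(-1\right) \left(-7\right) = 7$)
$\frac{1}{2478 + m \left(-9\right) \left(\left(1 + v{\left(2,-3 \right)}\right) + 0\right)} = \frac{1}{2478 + 7 \left(-9\right) \left(\left(1 + \left(9 - 2\right)\right) + 0\right)} = \frac{1}{2478 - 63 \left(\left(1 + \left(9 - 2\right)\right) + 0\right)} = \frac{1}{2478 - 63 \left(\left(1 + 7\right) + 0\right)} = \frac{1}{2478 - 63 \left(8 + 0\right)} = \frac{1}{2478 - 504} = \frac{1}{1974}$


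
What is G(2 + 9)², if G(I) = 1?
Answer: 1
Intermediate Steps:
G(2 + 9)² = 1² = 1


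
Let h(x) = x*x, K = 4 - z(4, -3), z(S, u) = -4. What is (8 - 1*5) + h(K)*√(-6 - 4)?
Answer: 3 + 64*I*√10 ≈ 3.0 + 202.39*I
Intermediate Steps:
K = 8 (K = 4 - 1*(-4) = 4 + 4 = 8)
h(x) = x²
(8 - 1*5) + h(K)*√(-6 - 4) = (8 - 1*5) + 8²*√(-6 - 4) = (8 - 5) + 64*√(-10) = 3 + 64*(I*√10) = 3 + 64*I*√10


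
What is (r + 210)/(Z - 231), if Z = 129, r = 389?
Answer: -599/102 ≈ -5.8726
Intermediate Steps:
(r + 210)/(Z - 231) = (389 + 210)/(129 - 231) = 599/(-102) = 599*(-1/102) = -599/102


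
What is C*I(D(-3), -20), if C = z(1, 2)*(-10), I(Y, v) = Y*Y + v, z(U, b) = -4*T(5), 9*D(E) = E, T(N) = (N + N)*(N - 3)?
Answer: -143200/9 ≈ -15911.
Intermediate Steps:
T(N) = 2*N*(-3 + N) (T(N) = (2*N)*(-3 + N) = 2*N*(-3 + N))
D(E) = E/9
z(U, b) = -80 (z(U, b) = -8*5*(-3 + 5) = -8*5*2 = -4*20 = -80)
I(Y, v) = v + Y**2 (I(Y, v) = Y**2 + v = v + Y**2)
C = 800 (C = -80*(-10) = 800)
C*I(D(-3), -20) = 800*(-20 + ((1/9)*(-3))**2) = 800*(-20 + (-1/3)**2) = 800*(-20 + 1/9) = 800*(-179/9) = -143200/9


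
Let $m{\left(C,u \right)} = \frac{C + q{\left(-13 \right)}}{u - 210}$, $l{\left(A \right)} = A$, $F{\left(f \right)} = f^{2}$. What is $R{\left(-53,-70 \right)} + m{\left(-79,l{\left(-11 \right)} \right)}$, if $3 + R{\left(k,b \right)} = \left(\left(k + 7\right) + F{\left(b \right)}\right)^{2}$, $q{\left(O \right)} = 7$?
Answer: $\frac{5207050245}{221} \approx 2.3561 \cdot 10^{7}$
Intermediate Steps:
$m{\left(C,u \right)} = \frac{7 + C}{-210 + u}$ ($m{\left(C,u \right)} = \frac{C + 7}{u - 210} = \frac{7 + C}{-210 + u}$)
$R{\left(k,b \right)} = -3 + \left(7 + k + b^{2}\right)^{2}$ ($R{\left(k,b \right)} = -3 + \left(\left(k + 7\right) + b^{2}\right)^{2} = -3 + \left(\left(7 + k\right) + b^{2}\right)^{2} = -3 + \left(7 + k + b^{2}\right)^{2}$)
$R{\left(-53,-70 \right)} + m{\left(-79,l{\left(-11 \right)} \right)} = \left(-3 + \left(7 - 53 + \left(-70\right)^{2}\right)^{2}\right) + \frac{7 - 79}{-210 - 11} = \left(-3 + \left(7 - 53 + 4900\right)^{2}\right) + \frac{1}{-221} \left(-72\right) = \left(-3 + 4854^{2}\right) - - \frac{72}{221} = \left(-3 + 23561316\right) + \frac{72}{221} = 23561313 + \frac{72}{221} = \frac{5207050245}{221}$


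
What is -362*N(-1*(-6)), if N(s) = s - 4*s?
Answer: 6516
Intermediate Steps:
N(s) = -3*s
-362*N(-1*(-6)) = -(-1086)*(-1*(-6)) = -(-1086)*6 = -362*(-18) = 6516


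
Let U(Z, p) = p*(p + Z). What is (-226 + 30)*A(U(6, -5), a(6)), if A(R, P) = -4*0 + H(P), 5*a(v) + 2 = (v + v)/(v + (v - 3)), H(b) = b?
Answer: 392/15 ≈ 26.133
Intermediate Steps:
a(v) = -⅖ + 2*v/(5*(-3 + 2*v)) (a(v) = -⅖ + ((v + v)/(v + (v - 3)))/5 = -⅖ + ((2*v)/(v + (-3 + v)))/5 = -⅖ + ((2*v)/(-3 + 2*v))/5 = -⅖ + (2*v/(-3 + 2*v))/5 = -⅖ + 2*v/(5*(-3 + 2*v)))
U(Z, p) = p*(Z + p)
A(R, P) = P (A(R, P) = -4*0 + P = 0 + P = P)
(-226 + 30)*A(U(6, -5), a(6)) = (-226 + 30)*(2*(3 - 1*6)/(5*(-3 + 2*6))) = -392*(3 - 6)/(5*(-3 + 12)) = -392*(-3)/(5*9) = -196*(-2/15) = 392/15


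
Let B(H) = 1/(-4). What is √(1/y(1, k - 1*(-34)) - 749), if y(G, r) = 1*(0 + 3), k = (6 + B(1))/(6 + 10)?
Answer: I*√6738/3 ≈ 27.362*I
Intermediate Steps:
B(H) = -¼
k = 23/64 (k = (6 - ¼)/(6 + 10) = (23/4)/16 = (23/4)*(1/16) = 23/64 ≈ 0.35938)
y(G, r) = 3 (y(G, r) = 1*3 = 3)
√(1/y(1, k - 1*(-34)) - 749) = √(1/3 - 749) = √(⅓ - 749) = √(-2246/3) = I*√6738/3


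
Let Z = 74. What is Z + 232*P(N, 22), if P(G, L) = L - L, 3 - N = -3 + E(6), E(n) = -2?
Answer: 74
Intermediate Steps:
N = 8 (N = 3 - (-3 - 2) = 3 - 1*(-5) = 3 + 5 = 8)
P(G, L) = 0
Z + 232*P(N, 22) = 74 + 232*0 = 74 + 0 = 74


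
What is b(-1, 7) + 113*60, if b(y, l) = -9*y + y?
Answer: 6788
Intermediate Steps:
b(y, l) = -8*y
b(-1, 7) + 113*60 = -8*(-1) + 113*60 = 8 + 6780 = 6788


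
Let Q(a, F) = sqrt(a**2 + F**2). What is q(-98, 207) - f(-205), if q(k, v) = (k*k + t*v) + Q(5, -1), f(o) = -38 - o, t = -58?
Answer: -2569 + sqrt(26) ≈ -2563.9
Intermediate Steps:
Q(a, F) = sqrt(F**2 + a**2)
q(k, v) = sqrt(26) + k**2 - 58*v (q(k, v) = (k*k - 58*v) + sqrt((-1)**2 + 5**2) = (k**2 - 58*v) + sqrt(1 + 25) = (k**2 - 58*v) + sqrt(26) = sqrt(26) + k**2 - 58*v)
q(-98, 207) - f(-205) = (sqrt(26) + (-98)**2 - 58*207) - (-38 - 1*(-205)) = (sqrt(26) + 9604 - 12006) - (-38 + 205) = (-2402 + sqrt(26)) - 1*167 = (-2402 + sqrt(26)) - 167 = -2569 + sqrt(26)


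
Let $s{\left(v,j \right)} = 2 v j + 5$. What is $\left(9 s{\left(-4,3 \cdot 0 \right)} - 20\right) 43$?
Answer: $1075$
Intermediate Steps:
$s{\left(v,j \right)} = 5 + 2 j v$ ($s{\left(v,j \right)} = 2 j v + 5 = 5 + 2 j v$)
$\left(9 s{\left(-4,3 \cdot 0 \right)} - 20\right) 43 = \left(9 \left(5 + 2 \cdot 3 \cdot 0 \left(-4\right)\right) - 20\right) 43 = \left(9 \left(5 + 2 \cdot 0 \left(-4\right)\right) - 20\right) 43 = \left(9 \left(5 + 0\right) - 20\right) 43 = \left(9 \cdot 5 - 20\right) 43 = \left(45 - 20\right) 43 = 25 \cdot 43 = 1075$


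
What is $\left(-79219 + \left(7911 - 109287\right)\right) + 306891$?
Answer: $126296$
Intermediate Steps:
$\left(-79219 + \left(7911 - 109287\right)\right) + 306891 = \left(-79219 - 101376\right) + 306891 = -180595 + 306891 = 126296$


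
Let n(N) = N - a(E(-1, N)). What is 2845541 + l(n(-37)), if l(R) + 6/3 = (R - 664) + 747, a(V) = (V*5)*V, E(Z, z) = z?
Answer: 2838740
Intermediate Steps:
a(V) = 5*V² (a(V) = (5*V)*V = 5*V²)
n(N) = N - 5*N²
l(R) = 81 + R (l(R) = -2 + ((R - 664) + 747) = -2 + ((-664 + R) + 747) = -2 + (83 + R) = 81 + R)
2845541 + l(n(-37)) = 2845541 + (81 - 37*(1 - 5*(-37))) = 2845541 + (81 - 37*(1 + 185)) = 2845541 + (81 - 37*186) = 2845541 + (81 - 6882) = 2845541 - 6801 = 2838740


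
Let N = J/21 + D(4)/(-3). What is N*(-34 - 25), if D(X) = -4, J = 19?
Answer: -2773/21 ≈ -132.05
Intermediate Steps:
N = 47/21 (N = 19/21 - 4/(-3) = 19*(1/21) - 4*(-⅓) = 19/21 + 4/3 = 47/21 ≈ 2.2381)
N*(-34 - 25) = 47*(-34 - 25)/21 = (47/21)*(-59) = -2773/21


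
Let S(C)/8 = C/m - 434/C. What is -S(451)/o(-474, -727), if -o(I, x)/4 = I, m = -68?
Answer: 232913/7268316 ≈ 0.032045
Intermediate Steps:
o(I, x) = -4*I
S(C) = -3472/C - 2*C/17 (S(C) = 8*(C/(-68) - 434/C) = 8*(C*(-1/68) - 434/C) = 8*(-C/68 - 434/C) = 8*(-434/C - C/68) = -3472/C - 2*C/17)
-S(451)/o(-474, -727) = -(-3472/451 - 2/17*451)/((-4*(-474))) = -(-3472*1/451 - 902/17)/1896 = -(-3472/451 - 902/17)/1896 = -(-465826)/(7667*1896) = -1*(-232913/7268316) = 232913/7268316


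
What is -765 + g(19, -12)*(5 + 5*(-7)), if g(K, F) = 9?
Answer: -1035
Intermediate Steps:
-765 + g(19, -12)*(5 + 5*(-7)) = -765 + 9*(5 + 5*(-7)) = -765 + 9*(5 - 35) = -765 + 9*(-30) = -765 - 270 = -1035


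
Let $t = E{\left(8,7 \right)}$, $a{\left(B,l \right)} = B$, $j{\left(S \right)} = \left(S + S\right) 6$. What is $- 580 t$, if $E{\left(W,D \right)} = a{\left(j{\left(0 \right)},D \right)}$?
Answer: $0$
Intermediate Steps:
$j{\left(S \right)} = 12 S$ ($j{\left(S \right)} = 2 S 6 = 12 S$)
$E{\left(W,D \right)} = 0$ ($E{\left(W,D \right)} = 12 \cdot 0 = 0$)
$t = 0$
$- 580 t = \left(-580\right) 0 = 0$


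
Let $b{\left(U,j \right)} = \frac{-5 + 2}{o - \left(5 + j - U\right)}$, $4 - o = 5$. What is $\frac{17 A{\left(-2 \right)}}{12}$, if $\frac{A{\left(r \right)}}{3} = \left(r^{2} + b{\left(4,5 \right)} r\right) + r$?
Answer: $\frac{34}{7} \approx 4.8571$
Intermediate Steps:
$o = -1$ ($o = 4 - 5 = -1$)
$b{\left(U,j \right)} = - \frac{3}{-6 + U - j}$ ($b{\left(U,j \right)} = \frac{-5 + 2}{-1 - \left(5 + j - U\right)} = - \frac{3}{-1 - \left(5 + j - U\right)} = - \frac{3}{-6 + U - j}$)
$A{\left(r \right)} = 3 r^{2} + \frac{30 r}{7}$ ($A{\left(r \right)} = 3 \left(\left(r^{2} + \frac{3}{6 + 5 - 4} r\right) + r\right) = 3 \left(\left(r^{2} + \frac{3}{7} r\right) + r\right) = 3 \left(\left(r^{2} + 3 \cdot \frac{1}{7} r\right) + r\right) = 3 \left(\left(r^{2} + \frac{3 r}{7}\right) + r\right) = 3 \left(r^{2} + \frac{10 r}{7}\right) = 3 r^{2} + \frac{30 r}{7}$)
$\frac{17 A{\left(-2 \right)}}{12} = \frac{17 \cdot \frac{3}{7} \left(-2\right) \left(10 + 7 \left(-2\right)\right)}{12} = 17 \cdot \frac{3}{7} \left(-2\right) \left(10 - 14\right) \frac{1}{12} = 17 \cdot \frac{3}{7} \left(-2\right) \left(-4\right) \frac{1}{12} = 17 \cdot \frac{24}{7} \cdot \frac{1}{12} = \frac{408}{7} \cdot \frac{1}{12} = \frac{34}{7}$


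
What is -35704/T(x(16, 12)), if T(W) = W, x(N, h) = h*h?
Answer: -4463/18 ≈ -247.94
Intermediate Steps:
x(N, h) = h**2
-35704/T(x(16, 12)) = -35704/(12**2) = -35704/144 = -35704*1/144 = -4463/18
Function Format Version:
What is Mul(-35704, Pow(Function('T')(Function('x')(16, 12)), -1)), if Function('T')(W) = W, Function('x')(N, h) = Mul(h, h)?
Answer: Rational(-4463, 18) ≈ -247.94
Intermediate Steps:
Function('x')(N, h) = Pow(h, 2)
Mul(-35704, Pow(Function('T')(Function('x')(16, 12)), -1)) = Mul(-35704, Pow(Pow(12, 2), -1)) = Mul(-35704, Pow(144, -1)) = Mul(-35704, Rational(1, 144)) = Rational(-4463, 18)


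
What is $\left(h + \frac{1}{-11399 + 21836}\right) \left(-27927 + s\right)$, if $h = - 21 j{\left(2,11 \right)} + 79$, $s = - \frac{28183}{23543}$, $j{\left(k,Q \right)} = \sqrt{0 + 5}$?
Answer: $- \frac{542135697353056}{245718291} + \frac{13807784424 \sqrt{5}}{23543} \approx -8.9489 \cdot 10^{5}$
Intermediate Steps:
$j{\left(k,Q \right)} = \sqrt{5}$
$s = - \frac{28183}{23543}$ ($s = \left(-28183\right) \frac{1}{23543} = - \frac{28183}{23543} \approx -1.1971$)
$h = 79 - 21 \sqrt{5}$ ($h = - 21 \sqrt{5} + 79 = 79 - 21 \sqrt{5} \approx 32.043$)
$\left(h + \frac{1}{-11399 + 21836}\right) \left(-27927 + s\right) = \left(\left(79 - 21 \sqrt{5}\right) + \frac{1}{-11399 + 21836}\right) \left(-27927 - \frac{28183}{23543}\right) = \left(\left(79 - 21 \sqrt{5}\right) + \frac{1}{10437}\right) \left(- \frac{657513544}{23543}\right) = \left(\frac{824524}{10437} - 21 \sqrt{5}\right) \left(- \frac{657513544}{23543}\right) = - \frac{542135697353056}{245718291} + \frac{13807784424 \sqrt{5}}{23543}$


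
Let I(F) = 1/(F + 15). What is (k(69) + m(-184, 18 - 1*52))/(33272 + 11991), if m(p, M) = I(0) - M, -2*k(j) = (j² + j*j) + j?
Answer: -142843/1357890 ≈ -0.10519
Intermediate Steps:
I(F) = 1/(15 + F)
k(j) = -j² - j/2 (k(j) = -((j² + j*j) + j)/2 = -((j² + j²) + j)/2 = -(2*j² + j)/2 = -(j + 2*j²)/2 = -j² - j/2)
m(p, M) = 1/15 - M (m(p, M) = 1/(15 + 0) - M = 1/15 - M)
(k(69) + m(-184, 18 - 1*52))/(33272 + 11991) = (-1*69*(½ + 69) + (1/15 - (18 - 1*52)))/(33272 + 11991) = (-1*69*139/2 + (1/15 - (18 - 52)))/45263 = (-9591/2 + (1/15 - 1*(-34)))*(1/45263) = (-9591/2 + (1/15 + 34))*(1/45263) = (-9591/2 + 511/15)*(1/45263) = -142843/30*1/45263 = -142843/1357890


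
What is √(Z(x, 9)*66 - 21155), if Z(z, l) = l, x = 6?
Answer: I*√20561 ≈ 143.39*I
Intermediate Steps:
√(Z(x, 9)*66 - 21155) = √(9*66 - 21155) = √(594 - 21155) = √(-20561) = I*√20561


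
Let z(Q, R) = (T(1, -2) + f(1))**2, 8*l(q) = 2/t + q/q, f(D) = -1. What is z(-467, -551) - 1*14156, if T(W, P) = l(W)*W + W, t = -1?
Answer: -905983/64 ≈ -14156.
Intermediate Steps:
l(q) = -1/8 (l(q) = (2/(-1) + q/q)/8 = (2*(-1) + 1)/8 = (-2 + 1)/8 = (1/8)*(-1) = -1/8)
T(W, P) = 7*W/8 (T(W, P) = -W/8 + W = 7*W/8)
z(Q, R) = 1/64 (z(Q, R) = ((7/8)*1 - 1)**2 = (7/8 - 1)**2 = (-1/8)**2 = 1/64)
z(-467, -551) - 1*14156 = 1/64 - 1*14156 = 1/64 - 14156 = -905983/64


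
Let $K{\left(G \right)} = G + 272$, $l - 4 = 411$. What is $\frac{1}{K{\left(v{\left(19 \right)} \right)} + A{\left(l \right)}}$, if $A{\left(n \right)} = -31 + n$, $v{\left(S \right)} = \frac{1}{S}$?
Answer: $\frac{19}{12465} \approx 0.0015243$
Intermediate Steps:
$l = 415$ ($l = 4 + 411 = 415$)
$K{\left(G \right)} = 272 + G$
$\frac{1}{K{\left(v{\left(19 \right)} \right)} + A{\left(l \right)}} = \frac{1}{\left(272 + \frac{1}{19}\right) + \left(-31 + 415\right)} = \frac{1}{\left(272 + \frac{1}{19}\right) + 384} = \frac{1}{\frac{5169}{19} + 384} = \frac{1}{\frac{12465}{19}} = \frac{19}{12465}$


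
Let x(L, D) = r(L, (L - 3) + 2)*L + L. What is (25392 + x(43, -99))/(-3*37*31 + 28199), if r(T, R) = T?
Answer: 13642/12379 ≈ 1.1020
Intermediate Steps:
x(L, D) = L + L² (x(L, D) = L*L + L = L² + L = L + L²)
(25392 + x(43, -99))/(-3*37*31 + 28199) = (25392 + 43*(1 + 43))/(-3*37*31 + 28199) = (25392 + 43*44)/(-111*31 + 28199) = (25392 + 1892)/(-3441 + 28199) = 27284/24758 = 27284*(1/24758) = 13642/12379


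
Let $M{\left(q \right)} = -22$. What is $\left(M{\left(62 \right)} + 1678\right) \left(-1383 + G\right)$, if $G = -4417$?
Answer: $-9604800$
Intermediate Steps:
$\left(M{\left(62 \right)} + 1678\right) \left(-1383 + G\right) = \left(-22 + 1678\right) \left(-1383 - 4417\right) = 1656 \left(-5800\right) = -9604800$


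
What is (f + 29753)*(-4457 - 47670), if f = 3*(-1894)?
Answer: -1254749017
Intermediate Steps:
f = -5682
(f + 29753)*(-4457 - 47670) = (-5682 + 29753)*(-4457 - 47670) = 24071*(-52127) = -1254749017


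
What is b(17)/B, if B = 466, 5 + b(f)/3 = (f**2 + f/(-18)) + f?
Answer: 5401/2796 ≈ 1.9317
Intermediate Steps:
b(f) = -15 + 3*f**2 + 17*f/6 (b(f) = -15 + 3*((f**2 + f/(-18)) + f) = -15 + 3*((f**2 - f/18) + f) = -15 + 3*(f**2 + 17*f/18) = -15 + (3*f**2 + 17*f/6) = -15 + 3*f**2 + 17*f/6)
b(17)/B = (-15 + 3*17**2 + (17/6)*17)/466 = (-15 + 3*289 + 289/6)*(1/466) = (-15 + 867 + 289/6)*(1/466) = (5401/6)*(1/466) = 5401/2796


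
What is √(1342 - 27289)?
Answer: 93*I*√3 ≈ 161.08*I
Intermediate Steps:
√(1342 - 27289) = √(-25947) = 93*I*√3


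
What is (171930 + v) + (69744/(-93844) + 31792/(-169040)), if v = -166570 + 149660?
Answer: 38423873555953/247865465 ≈ 1.5502e+5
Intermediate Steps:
v = -16910
(171930 + v) + (69744/(-93844) + 31792/(-169040)) = (171930 - 16910) + (69744/(-93844) + 31792/(-169040)) = 155020 + (69744*(-1/93844) + 31792*(-1/169040)) = 155020 + (-17436/23461 - 1987/10565) = 155020 - 230828347/247865465 = 38423873555953/247865465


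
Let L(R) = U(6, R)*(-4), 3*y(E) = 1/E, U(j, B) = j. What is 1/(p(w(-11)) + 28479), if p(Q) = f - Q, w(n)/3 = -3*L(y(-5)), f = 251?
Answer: 1/28514 ≈ 3.5070e-5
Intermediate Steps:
y(E) = 1/(3*E)
L(R) = -24 (L(R) = 6*(-4) = -24)
w(n) = 216 (w(n) = 3*(-3*(-24)) = 3*72 = 216)
p(Q) = 251 - Q
1/(p(w(-11)) + 28479) = 1/((251 - 1*216) + 28479) = 1/((251 - 216) + 28479) = 1/(35 + 28479) = 1/28514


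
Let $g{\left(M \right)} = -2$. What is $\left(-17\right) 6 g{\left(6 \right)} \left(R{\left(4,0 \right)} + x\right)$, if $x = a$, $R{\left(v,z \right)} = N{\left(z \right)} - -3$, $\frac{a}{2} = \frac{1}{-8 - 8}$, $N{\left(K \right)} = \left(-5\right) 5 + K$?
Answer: $- \frac{9027}{2} \approx -4513.5$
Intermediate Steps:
$N{\left(K \right)} = -25 + K$
$a = - \frac{1}{8}$ ($a = \frac{2}{-8 - 8} = \frac{2}{-16} = 2 \left(- \frac{1}{16}\right) = - \frac{1}{8} \approx -0.125$)
$R{\left(v,z \right)} = -22 + z$ ($R{\left(v,z \right)} = \left(-25 + z\right) - -3 = \left(-25 + z\right) + 3 = -22 + z$)
$x = - \frac{1}{8} \approx -0.125$
$\left(-17\right) 6 g{\left(6 \right)} \left(R{\left(4,0 \right)} + x\right) = \left(-17\right) 6 \left(- 2 \left(\left(-22 + 0\right) - \frac{1}{8}\right)\right) = - 102 \left(- 2 \left(-22 - \frac{1}{8}\right)\right) = - 102 \left(\left(-2\right) \left(- \frac{177}{8}\right)\right) = \left(-102\right) \frac{177}{4} = - \frac{9027}{2}$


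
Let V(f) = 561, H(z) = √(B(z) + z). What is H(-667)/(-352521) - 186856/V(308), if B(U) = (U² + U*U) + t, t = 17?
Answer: -186856/561 - 2*√24698/117507 ≈ -333.08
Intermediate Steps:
B(U) = 17 + 2*U² (B(U) = (U² + U*U) + 17 = (U² + U²) + 17 = 2*U² + 17 = 17 + 2*U²)
H(z) = √(17 + z + 2*z²) (H(z) = √((17 + 2*z²) + z) = √(17 + z + 2*z²))
H(-667)/(-352521) - 186856/V(308) = √(17 - 667 + 2*(-667)²)/(-352521) - 186856/561 = √(17 - 667 + 2*444889)*(-1/352521) - 186856*1/561 = √(17 - 667 + 889778)*(-1/352521) - 186856/561 = √889128*(-1/352521) - 186856/561 = (6*√24698)*(-1/352521) - 186856/561 = -2*√24698/117507 - 186856/561 = -186856/561 - 2*√24698/117507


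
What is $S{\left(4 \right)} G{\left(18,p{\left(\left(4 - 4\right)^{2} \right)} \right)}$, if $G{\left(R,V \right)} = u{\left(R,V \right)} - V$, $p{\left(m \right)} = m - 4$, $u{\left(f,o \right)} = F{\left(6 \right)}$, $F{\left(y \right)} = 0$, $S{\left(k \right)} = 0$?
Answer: $0$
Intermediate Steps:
$u{\left(f,o \right)} = 0$
$p{\left(m \right)} = -4 + m$ ($p{\left(m \right)} = m - 4 = -4 + m$)
$G{\left(R,V \right)} = - V$ ($G{\left(R,V \right)} = 0 - V = - V$)
$S{\left(4 \right)} G{\left(18,p{\left(\left(4 - 4\right)^{2} \right)} \right)} = 0 \left(- (-4 + \left(4 - 4\right)^{2})\right) = 0 \left(- (-4 + 0^{2})\right) = 0 \left(- (-4 + 0)\right) = 0 \left(\left(-1\right) \left(-4\right)\right) = 0 \cdot 4 = 0$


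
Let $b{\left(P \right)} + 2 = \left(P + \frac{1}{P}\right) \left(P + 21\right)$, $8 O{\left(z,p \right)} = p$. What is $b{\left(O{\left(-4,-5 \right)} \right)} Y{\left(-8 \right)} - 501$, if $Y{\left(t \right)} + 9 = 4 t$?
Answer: $\frac{460707}{320} \approx 1439.7$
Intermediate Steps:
$O{\left(z,p \right)} = \frac{p}{8}$
$Y{\left(t \right)} = -9 + 4 t$
$b{\left(P \right)} = -2 + \left(21 + P\right) \left(P + \frac{1}{P}\right)$ ($b{\left(P \right)} = -2 + \left(P + \frac{1}{P}\right) \left(P + 21\right) = -2 + \left(P + \frac{1}{P}\right) \left(21 + P\right) = -2 + \left(21 + P\right) \left(P + \frac{1}{P}\right)$)
$b{\left(O{\left(-4,-5 \right)} \right)} Y{\left(-8 \right)} - 501 = \left(-1 + \left(\frac{1}{8} \left(-5\right)\right)^{2} + 21 \cdot \frac{1}{8} \left(-5\right) + \frac{21}{\frac{1}{8} \left(-5\right)}\right) \left(-9 + 4 \left(-8\right)\right) - 501 = \left(-1 + \left(- \frac{5}{8}\right)^{2} + 21 \left(- \frac{5}{8}\right) + \frac{21}{- \frac{5}{8}}\right) \left(-9 - 32\right) - 501 = \left(-1 + \frac{25}{64} - \frac{105}{8} + 21 \left(- \frac{8}{5}\right)\right) \left(-41\right) - 501 = \left(-1 + \frac{25}{64} - \frac{105}{8} - \frac{168}{5}\right) \left(-41\right) - 501 = \left(- \frac{15147}{320}\right) \left(-41\right) - 501 = \frac{621027}{320} - 501 = \frac{460707}{320}$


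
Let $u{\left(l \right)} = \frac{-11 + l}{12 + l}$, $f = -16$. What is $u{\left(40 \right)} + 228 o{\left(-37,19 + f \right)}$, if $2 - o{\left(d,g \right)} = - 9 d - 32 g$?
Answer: $- \frac{2786131}{52} \approx -53579.0$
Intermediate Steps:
$o{\left(d,g \right)} = 2 + 9 d + 32 g$ ($o{\left(d,g \right)} = 2 - \left(- 9 d - 32 g\right) = 2 - \left(- 32 g - 9 d\right) = 2 + \left(9 d + 32 g\right) = 2 + 9 d + 32 g$)
$u{\left(l \right)} = \frac{-11 + l}{12 + l}$
$u{\left(40 \right)} + 228 o{\left(-37,19 + f \right)} = \frac{-11 + 40}{12 + 40} + 228 \left(2 + 9 \left(-37\right) + 32 \left(19 - 16\right)\right) = \frac{1}{52} \cdot 29 + 228 \left(2 - 333 + 32 \cdot 3\right) = \frac{1}{52} \cdot 29 + 228 \left(2 - 333 + 96\right) = \frac{29}{52} + 228 \left(-235\right) = \frac{29}{52} - 53580 = - \frac{2786131}{52}$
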